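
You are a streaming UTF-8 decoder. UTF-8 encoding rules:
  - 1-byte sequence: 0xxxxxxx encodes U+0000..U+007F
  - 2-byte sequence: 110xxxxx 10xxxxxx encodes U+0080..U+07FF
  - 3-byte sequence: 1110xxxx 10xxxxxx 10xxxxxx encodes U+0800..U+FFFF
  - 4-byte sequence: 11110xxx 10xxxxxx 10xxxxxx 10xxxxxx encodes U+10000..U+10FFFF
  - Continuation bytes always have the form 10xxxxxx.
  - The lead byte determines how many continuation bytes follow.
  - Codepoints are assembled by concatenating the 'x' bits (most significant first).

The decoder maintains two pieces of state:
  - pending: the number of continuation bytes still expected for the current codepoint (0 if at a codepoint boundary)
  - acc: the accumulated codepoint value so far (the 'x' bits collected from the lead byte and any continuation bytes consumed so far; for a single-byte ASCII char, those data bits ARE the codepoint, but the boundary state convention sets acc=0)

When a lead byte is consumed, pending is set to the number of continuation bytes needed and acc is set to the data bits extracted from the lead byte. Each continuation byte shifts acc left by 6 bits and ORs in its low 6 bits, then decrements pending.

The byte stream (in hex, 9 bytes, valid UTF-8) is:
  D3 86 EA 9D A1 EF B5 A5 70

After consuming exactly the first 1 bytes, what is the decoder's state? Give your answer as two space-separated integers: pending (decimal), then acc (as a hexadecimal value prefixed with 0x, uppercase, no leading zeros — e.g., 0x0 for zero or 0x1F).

Answer: 1 0x13

Derivation:
Byte[0]=D3: 2-byte lead. pending=1, acc=0x13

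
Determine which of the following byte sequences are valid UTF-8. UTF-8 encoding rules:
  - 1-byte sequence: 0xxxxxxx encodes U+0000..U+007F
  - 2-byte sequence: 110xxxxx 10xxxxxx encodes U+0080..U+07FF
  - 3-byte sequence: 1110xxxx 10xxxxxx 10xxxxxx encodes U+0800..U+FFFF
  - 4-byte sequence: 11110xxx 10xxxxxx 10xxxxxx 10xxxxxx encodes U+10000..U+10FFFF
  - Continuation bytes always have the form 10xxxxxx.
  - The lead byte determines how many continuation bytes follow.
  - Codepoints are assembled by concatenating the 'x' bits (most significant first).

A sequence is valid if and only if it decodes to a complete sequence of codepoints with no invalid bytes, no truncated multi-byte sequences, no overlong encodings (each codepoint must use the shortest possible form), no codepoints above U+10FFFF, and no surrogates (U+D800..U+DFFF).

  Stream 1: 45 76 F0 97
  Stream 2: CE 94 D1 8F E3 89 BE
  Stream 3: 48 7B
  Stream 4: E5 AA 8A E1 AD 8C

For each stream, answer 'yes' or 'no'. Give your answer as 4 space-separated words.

Answer: no yes yes yes

Derivation:
Stream 1: error at byte offset 4. INVALID
Stream 2: decodes cleanly. VALID
Stream 3: decodes cleanly. VALID
Stream 4: decodes cleanly. VALID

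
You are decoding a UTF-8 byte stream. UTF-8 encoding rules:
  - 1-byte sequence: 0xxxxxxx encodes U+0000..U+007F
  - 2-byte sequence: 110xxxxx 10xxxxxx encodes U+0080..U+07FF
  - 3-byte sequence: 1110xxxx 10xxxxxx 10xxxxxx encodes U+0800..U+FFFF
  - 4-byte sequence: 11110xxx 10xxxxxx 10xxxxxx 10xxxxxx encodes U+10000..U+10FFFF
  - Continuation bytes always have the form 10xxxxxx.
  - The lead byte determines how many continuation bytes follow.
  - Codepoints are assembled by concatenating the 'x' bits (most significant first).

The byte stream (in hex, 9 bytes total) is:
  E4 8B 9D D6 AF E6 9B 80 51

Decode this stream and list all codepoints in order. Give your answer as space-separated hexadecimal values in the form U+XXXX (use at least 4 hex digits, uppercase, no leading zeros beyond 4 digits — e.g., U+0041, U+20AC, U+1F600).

Byte[0]=E4: 3-byte lead, need 2 cont bytes. acc=0x4
Byte[1]=8B: continuation. acc=(acc<<6)|0x0B=0x10B
Byte[2]=9D: continuation. acc=(acc<<6)|0x1D=0x42DD
Completed: cp=U+42DD (starts at byte 0)
Byte[3]=D6: 2-byte lead, need 1 cont bytes. acc=0x16
Byte[4]=AF: continuation. acc=(acc<<6)|0x2F=0x5AF
Completed: cp=U+05AF (starts at byte 3)
Byte[5]=E6: 3-byte lead, need 2 cont bytes. acc=0x6
Byte[6]=9B: continuation. acc=(acc<<6)|0x1B=0x19B
Byte[7]=80: continuation. acc=(acc<<6)|0x00=0x66C0
Completed: cp=U+66C0 (starts at byte 5)
Byte[8]=51: 1-byte ASCII. cp=U+0051

Answer: U+42DD U+05AF U+66C0 U+0051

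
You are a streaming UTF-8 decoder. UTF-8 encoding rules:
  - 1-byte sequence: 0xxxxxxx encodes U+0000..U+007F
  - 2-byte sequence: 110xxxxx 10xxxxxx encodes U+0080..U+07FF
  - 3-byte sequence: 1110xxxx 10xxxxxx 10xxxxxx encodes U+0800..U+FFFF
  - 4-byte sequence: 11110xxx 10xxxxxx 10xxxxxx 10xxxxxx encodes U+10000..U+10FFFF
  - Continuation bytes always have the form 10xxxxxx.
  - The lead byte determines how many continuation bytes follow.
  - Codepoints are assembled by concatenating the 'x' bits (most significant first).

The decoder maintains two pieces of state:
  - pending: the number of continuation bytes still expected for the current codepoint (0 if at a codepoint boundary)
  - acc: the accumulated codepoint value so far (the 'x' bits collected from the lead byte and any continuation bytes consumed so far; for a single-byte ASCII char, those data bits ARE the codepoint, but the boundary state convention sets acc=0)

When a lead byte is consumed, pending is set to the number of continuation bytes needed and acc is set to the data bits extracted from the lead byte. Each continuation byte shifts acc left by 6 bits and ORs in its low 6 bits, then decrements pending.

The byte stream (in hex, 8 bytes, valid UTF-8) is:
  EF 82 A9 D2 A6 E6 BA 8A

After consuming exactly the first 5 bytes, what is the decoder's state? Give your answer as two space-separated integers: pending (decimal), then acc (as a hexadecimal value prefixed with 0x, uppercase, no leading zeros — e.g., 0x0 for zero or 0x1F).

Answer: 0 0x4A6

Derivation:
Byte[0]=EF: 3-byte lead. pending=2, acc=0xF
Byte[1]=82: continuation. acc=(acc<<6)|0x02=0x3C2, pending=1
Byte[2]=A9: continuation. acc=(acc<<6)|0x29=0xF0A9, pending=0
Byte[3]=D2: 2-byte lead. pending=1, acc=0x12
Byte[4]=A6: continuation. acc=(acc<<6)|0x26=0x4A6, pending=0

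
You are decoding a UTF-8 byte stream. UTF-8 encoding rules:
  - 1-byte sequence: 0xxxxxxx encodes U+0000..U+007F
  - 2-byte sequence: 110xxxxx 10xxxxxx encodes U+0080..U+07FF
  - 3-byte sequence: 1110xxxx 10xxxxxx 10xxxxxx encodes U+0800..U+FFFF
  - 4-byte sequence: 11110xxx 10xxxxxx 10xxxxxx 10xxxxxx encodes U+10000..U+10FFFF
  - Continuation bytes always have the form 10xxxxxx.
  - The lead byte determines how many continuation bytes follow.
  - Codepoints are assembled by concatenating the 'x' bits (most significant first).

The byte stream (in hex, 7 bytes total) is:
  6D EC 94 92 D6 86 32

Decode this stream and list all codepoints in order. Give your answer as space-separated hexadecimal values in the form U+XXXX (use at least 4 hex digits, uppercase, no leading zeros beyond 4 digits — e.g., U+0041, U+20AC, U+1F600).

Byte[0]=6D: 1-byte ASCII. cp=U+006D
Byte[1]=EC: 3-byte lead, need 2 cont bytes. acc=0xC
Byte[2]=94: continuation. acc=(acc<<6)|0x14=0x314
Byte[3]=92: continuation. acc=(acc<<6)|0x12=0xC512
Completed: cp=U+C512 (starts at byte 1)
Byte[4]=D6: 2-byte lead, need 1 cont bytes. acc=0x16
Byte[5]=86: continuation. acc=(acc<<6)|0x06=0x586
Completed: cp=U+0586 (starts at byte 4)
Byte[6]=32: 1-byte ASCII. cp=U+0032

Answer: U+006D U+C512 U+0586 U+0032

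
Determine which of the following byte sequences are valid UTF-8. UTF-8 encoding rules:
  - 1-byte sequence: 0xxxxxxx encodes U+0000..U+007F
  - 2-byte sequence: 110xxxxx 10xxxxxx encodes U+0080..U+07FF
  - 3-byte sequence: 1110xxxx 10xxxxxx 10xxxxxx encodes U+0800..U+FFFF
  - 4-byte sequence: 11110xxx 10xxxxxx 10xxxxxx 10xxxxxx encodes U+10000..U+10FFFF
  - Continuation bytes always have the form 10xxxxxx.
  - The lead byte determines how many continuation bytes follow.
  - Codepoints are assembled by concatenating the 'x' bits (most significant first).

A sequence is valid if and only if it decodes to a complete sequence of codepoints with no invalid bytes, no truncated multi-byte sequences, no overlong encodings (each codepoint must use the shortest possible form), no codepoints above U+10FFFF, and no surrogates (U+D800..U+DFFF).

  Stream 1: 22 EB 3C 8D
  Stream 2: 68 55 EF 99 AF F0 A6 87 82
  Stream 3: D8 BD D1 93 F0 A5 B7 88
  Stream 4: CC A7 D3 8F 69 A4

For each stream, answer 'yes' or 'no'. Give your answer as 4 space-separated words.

Answer: no yes yes no

Derivation:
Stream 1: error at byte offset 2. INVALID
Stream 2: decodes cleanly. VALID
Stream 3: decodes cleanly. VALID
Stream 4: error at byte offset 5. INVALID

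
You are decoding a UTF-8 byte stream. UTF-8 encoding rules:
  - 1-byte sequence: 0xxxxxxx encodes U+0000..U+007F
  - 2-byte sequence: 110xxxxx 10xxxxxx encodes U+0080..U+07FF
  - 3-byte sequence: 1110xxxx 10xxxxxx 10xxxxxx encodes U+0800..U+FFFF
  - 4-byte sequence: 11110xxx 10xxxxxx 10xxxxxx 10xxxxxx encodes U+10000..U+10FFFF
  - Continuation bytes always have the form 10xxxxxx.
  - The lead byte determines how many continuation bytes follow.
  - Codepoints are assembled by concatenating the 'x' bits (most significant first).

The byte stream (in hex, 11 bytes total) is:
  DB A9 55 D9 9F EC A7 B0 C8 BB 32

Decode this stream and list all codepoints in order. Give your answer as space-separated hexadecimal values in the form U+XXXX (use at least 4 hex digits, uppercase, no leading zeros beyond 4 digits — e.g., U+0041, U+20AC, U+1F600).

Answer: U+06E9 U+0055 U+065F U+C9F0 U+023B U+0032

Derivation:
Byte[0]=DB: 2-byte lead, need 1 cont bytes. acc=0x1B
Byte[1]=A9: continuation. acc=(acc<<6)|0x29=0x6E9
Completed: cp=U+06E9 (starts at byte 0)
Byte[2]=55: 1-byte ASCII. cp=U+0055
Byte[3]=D9: 2-byte lead, need 1 cont bytes. acc=0x19
Byte[4]=9F: continuation. acc=(acc<<6)|0x1F=0x65F
Completed: cp=U+065F (starts at byte 3)
Byte[5]=EC: 3-byte lead, need 2 cont bytes. acc=0xC
Byte[6]=A7: continuation. acc=(acc<<6)|0x27=0x327
Byte[7]=B0: continuation. acc=(acc<<6)|0x30=0xC9F0
Completed: cp=U+C9F0 (starts at byte 5)
Byte[8]=C8: 2-byte lead, need 1 cont bytes. acc=0x8
Byte[9]=BB: continuation. acc=(acc<<6)|0x3B=0x23B
Completed: cp=U+023B (starts at byte 8)
Byte[10]=32: 1-byte ASCII. cp=U+0032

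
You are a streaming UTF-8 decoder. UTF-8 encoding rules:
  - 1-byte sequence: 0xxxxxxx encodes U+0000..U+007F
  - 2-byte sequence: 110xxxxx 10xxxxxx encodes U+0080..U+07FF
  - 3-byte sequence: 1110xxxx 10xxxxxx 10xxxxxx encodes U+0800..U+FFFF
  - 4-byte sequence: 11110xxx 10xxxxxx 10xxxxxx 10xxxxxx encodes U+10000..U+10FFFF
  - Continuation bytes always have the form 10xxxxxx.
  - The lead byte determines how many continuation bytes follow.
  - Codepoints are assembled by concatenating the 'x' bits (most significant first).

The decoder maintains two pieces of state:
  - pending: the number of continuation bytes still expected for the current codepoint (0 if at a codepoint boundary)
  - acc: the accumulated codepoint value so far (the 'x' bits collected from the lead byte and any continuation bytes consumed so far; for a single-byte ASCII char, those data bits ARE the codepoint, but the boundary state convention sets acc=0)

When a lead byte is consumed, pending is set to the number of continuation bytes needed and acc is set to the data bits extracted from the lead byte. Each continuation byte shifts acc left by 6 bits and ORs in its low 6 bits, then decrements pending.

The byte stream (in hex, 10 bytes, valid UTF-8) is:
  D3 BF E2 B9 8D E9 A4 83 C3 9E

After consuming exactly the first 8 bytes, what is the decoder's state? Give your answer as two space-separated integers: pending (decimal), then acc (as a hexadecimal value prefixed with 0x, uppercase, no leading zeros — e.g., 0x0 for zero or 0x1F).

Answer: 0 0x9903

Derivation:
Byte[0]=D3: 2-byte lead. pending=1, acc=0x13
Byte[1]=BF: continuation. acc=(acc<<6)|0x3F=0x4FF, pending=0
Byte[2]=E2: 3-byte lead. pending=2, acc=0x2
Byte[3]=B9: continuation. acc=(acc<<6)|0x39=0xB9, pending=1
Byte[4]=8D: continuation. acc=(acc<<6)|0x0D=0x2E4D, pending=0
Byte[5]=E9: 3-byte lead. pending=2, acc=0x9
Byte[6]=A4: continuation. acc=(acc<<6)|0x24=0x264, pending=1
Byte[7]=83: continuation. acc=(acc<<6)|0x03=0x9903, pending=0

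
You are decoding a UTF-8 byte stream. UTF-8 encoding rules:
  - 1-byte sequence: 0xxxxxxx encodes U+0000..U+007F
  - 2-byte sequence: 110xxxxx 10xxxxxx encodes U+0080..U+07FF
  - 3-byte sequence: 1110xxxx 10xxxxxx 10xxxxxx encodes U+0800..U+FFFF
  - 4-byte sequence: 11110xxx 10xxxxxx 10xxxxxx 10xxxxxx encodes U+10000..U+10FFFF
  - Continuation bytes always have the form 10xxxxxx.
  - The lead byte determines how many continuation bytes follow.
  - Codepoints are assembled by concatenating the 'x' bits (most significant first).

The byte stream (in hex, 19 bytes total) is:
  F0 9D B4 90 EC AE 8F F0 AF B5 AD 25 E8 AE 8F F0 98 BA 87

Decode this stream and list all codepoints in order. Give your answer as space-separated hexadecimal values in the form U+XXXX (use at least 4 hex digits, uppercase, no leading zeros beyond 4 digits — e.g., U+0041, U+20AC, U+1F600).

Byte[0]=F0: 4-byte lead, need 3 cont bytes. acc=0x0
Byte[1]=9D: continuation. acc=(acc<<6)|0x1D=0x1D
Byte[2]=B4: continuation. acc=(acc<<6)|0x34=0x774
Byte[3]=90: continuation. acc=(acc<<6)|0x10=0x1DD10
Completed: cp=U+1DD10 (starts at byte 0)
Byte[4]=EC: 3-byte lead, need 2 cont bytes. acc=0xC
Byte[5]=AE: continuation. acc=(acc<<6)|0x2E=0x32E
Byte[6]=8F: continuation. acc=(acc<<6)|0x0F=0xCB8F
Completed: cp=U+CB8F (starts at byte 4)
Byte[7]=F0: 4-byte lead, need 3 cont bytes. acc=0x0
Byte[8]=AF: continuation. acc=(acc<<6)|0x2F=0x2F
Byte[9]=B5: continuation. acc=(acc<<6)|0x35=0xBF5
Byte[10]=AD: continuation. acc=(acc<<6)|0x2D=0x2FD6D
Completed: cp=U+2FD6D (starts at byte 7)
Byte[11]=25: 1-byte ASCII. cp=U+0025
Byte[12]=E8: 3-byte lead, need 2 cont bytes. acc=0x8
Byte[13]=AE: continuation. acc=(acc<<6)|0x2E=0x22E
Byte[14]=8F: continuation. acc=(acc<<6)|0x0F=0x8B8F
Completed: cp=U+8B8F (starts at byte 12)
Byte[15]=F0: 4-byte lead, need 3 cont bytes. acc=0x0
Byte[16]=98: continuation. acc=(acc<<6)|0x18=0x18
Byte[17]=BA: continuation. acc=(acc<<6)|0x3A=0x63A
Byte[18]=87: continuation. acc=(acc<<6)|0x07=0x18E87
Completed: cp=U+18E87 (starts at byte 15)

Answer: U+1DD10 U+CB8F U+2FD6D U+0025 U+8B8F U+18E87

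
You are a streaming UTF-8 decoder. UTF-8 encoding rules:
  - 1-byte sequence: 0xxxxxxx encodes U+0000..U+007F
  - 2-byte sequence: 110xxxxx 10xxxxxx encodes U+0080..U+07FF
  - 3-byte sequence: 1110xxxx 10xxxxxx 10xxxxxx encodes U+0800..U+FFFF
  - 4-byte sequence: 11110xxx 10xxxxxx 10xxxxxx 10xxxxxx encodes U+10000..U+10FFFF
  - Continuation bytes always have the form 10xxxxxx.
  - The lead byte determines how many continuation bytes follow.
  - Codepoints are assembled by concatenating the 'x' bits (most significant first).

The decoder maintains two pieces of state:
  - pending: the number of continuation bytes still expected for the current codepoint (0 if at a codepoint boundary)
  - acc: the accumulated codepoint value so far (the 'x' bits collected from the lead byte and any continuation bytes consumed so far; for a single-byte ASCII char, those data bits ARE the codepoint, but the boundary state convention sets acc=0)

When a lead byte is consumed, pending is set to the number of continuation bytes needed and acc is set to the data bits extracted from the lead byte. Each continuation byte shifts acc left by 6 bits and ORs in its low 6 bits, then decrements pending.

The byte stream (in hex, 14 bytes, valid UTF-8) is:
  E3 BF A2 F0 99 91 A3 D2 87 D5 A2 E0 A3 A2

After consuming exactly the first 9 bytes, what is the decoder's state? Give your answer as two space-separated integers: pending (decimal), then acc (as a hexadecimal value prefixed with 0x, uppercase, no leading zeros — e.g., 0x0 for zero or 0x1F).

Byte[0]=E3: 3-byte lead. pending=2, acc=0x3
Byte[1]=BF: continuation. acc=(acc<<6)|0x3F=0xFF, pending=1
Byte[2]=A2: continuation. acc=(acc<<6)|0x22=0x3FE2, pending=0
Byte[3]=F0: 4-byte lead. pending=3, acc=0x0
Byte[4]=99: continuation. acc=(acc<<6)|0x19=0x19, pending=2
Byte[5]=91: continuation. acc=(acc<<6)|0x11=0x651, pending=1
Byte[6]=A3: continuation. acc=(acc<<6)|0x23=0x19463, pending=0
Byte[7]=D2: 2-byte lead. pending=1, acc=0x12
Byte[8]=87: continuation. acc=(acc<<6)|0x07=0x487, pending=0

Answer: 0 0x487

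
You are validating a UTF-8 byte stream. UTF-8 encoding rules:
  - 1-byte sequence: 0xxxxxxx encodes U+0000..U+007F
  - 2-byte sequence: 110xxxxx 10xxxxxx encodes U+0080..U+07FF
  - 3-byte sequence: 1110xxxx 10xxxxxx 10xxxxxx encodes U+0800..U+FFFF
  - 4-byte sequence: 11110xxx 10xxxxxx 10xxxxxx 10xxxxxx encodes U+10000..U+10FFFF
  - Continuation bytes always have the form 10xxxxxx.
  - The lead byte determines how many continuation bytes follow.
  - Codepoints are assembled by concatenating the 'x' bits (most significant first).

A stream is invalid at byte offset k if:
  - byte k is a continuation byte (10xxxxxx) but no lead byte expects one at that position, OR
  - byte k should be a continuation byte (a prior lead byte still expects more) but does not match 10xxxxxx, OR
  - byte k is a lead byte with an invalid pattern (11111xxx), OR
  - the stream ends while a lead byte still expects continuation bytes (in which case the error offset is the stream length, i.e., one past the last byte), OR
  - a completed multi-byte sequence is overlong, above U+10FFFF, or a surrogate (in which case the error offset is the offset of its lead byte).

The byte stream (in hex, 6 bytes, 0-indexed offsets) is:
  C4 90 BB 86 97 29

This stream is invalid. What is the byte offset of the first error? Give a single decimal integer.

Byte[0]=C4: 2-byte lead, need 1 cont bytes. acc=0x4
Byte[1]=90: continuation. acc=(acc<<6)|0x10=0x110
Completed: cp=U+0110 (starts at byte 0)
Byte[2]=BB: INVALID lead byte (not 0xxx/110x/1110/11110)

Answer: 2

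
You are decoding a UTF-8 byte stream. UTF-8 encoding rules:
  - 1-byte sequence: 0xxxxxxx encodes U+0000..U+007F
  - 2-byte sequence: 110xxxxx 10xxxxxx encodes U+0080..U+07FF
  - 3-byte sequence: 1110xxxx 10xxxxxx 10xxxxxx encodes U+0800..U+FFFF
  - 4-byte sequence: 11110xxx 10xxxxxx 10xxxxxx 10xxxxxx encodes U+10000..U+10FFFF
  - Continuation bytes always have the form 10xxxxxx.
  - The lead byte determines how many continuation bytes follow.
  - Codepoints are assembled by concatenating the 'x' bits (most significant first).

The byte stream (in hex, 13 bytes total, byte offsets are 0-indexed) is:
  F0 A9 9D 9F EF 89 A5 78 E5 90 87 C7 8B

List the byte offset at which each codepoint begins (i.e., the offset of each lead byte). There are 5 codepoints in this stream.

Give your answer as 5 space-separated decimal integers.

Answer: 0 4 7 8 11

Derivation:
Byte[0]=F0: 4-byte lead, need 3 cont bytes. acc=0x0
Byte[1]=A9: continuation. acc=(acc<<6)|0x29=0x29
Byte[2]=9D: continuation. acc=(acc<<6)|0x1D=0xA5D
Byte[3]=9F: continuation. acc=(acc<<6)|0x1F=0x2975F
Completed: cp=U+2975F (starts at byte 0)
Byte[4]=EF: 3-byte lead, need 2 cont bytes. acc=0xF
Byte[5]=89: continuation. acc=(acc<<6)|0x09=0x3C9
Byte[6]=A5: continuation. acc=(acc<<6)|0x25=0xF265
Completed: cp=U+F265 (starts at byte 4)
Byte[7]=78: 1-byte ASCII. cp=U+0078
Byte[8]=E5: 3-byte lead, need 2 cont bytes. acc=0x5
Byte[9]=90: continuation. acc=(acc<<6)|0x10=0x150
Byte[10]=87: continuation. acc=(acc<<6)|0x07=0x5407
Completed: cp=U+5407 (starts at byte 8)
Byte[11]=C7: 2-byte lead, need 1 cont bytes. acc=0x7
Byte[12]=8B: continuation. acc=(acc<<6)|0x0B=0x1CB
Completed: cp=U+01CB (starts at byte 11)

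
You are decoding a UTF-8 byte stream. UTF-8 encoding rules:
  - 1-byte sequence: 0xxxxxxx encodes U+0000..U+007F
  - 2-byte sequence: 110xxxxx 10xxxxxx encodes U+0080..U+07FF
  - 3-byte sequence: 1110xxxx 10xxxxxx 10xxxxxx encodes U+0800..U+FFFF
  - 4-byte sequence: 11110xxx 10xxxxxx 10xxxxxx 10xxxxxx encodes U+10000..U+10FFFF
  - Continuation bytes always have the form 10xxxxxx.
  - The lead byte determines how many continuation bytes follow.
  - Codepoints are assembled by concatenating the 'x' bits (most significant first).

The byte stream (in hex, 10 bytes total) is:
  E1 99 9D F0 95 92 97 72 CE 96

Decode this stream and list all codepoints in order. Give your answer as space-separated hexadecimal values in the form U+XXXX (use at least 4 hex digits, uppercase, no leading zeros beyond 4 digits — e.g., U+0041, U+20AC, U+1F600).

Answer: U+165D U+15497 U+0072 U+0396

Derivation:
Byte[0]=E1: 3-byte lead, need 2 cont bytes. acc=0x1
Byte[1]=99: continuation. acc=(acc<<6)|0x19=0x59
Byte[2]=9D: continuation. acc=(acc<<6)|0x1D=0x165D
Completed: cp=U+165D (starts at byte 0)
Byte[3]=F0: 4-byte lead, need 3 cont bytes. acc=0x0
Byte[4]=95: continuation. acc=(acc<<6)|0x15=0x15
Byte[5]=92: continuation. acc=(acc<<6)|0x12=0x552
Byte[6]=97: continuation. acc=(acc<<6)|0x17=0x15497
Completed: cp=U+15497 (starts at byte 3)
Byte[7]=72: 1-byte ASCII. cp=U+0072
Byte[8]=CE: 2-byte lead, need 1 cont bytes. acc=0xE
Byte[9]=96: continuation. acc=(acc<<6)|0x16=0x396
Completed: cp=U+0396 (starts at byte 8)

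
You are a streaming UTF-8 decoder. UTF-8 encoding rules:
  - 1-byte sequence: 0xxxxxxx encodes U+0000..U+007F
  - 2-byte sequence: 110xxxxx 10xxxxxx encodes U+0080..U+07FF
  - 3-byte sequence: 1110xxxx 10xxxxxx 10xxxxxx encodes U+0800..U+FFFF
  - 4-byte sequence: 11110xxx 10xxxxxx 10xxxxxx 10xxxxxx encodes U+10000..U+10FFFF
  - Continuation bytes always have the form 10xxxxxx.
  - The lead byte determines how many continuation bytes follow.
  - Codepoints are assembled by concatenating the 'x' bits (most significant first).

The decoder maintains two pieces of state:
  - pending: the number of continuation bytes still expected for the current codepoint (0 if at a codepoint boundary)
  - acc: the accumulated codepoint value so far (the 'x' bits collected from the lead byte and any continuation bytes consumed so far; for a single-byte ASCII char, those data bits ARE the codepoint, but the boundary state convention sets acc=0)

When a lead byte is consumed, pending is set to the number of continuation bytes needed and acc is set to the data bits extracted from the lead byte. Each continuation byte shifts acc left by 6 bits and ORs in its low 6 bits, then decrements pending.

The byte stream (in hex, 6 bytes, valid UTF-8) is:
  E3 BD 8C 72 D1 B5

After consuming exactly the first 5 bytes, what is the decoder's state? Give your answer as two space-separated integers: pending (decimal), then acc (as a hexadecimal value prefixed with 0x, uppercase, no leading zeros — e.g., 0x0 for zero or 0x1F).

Byte[0]=E3: 3-byte lead. pending=2, acc=0x3
Byte[1]=BD: continuation. acc=(acc<<6)|0x3D=0xFD, pending=1
Byte[2]=8C: continuation. acc=(acc<<6)|0x0C=0x3F4C, pending=0
Byte[3]=72: 1-byte. pending=0, acc=0x0
Byte[4]=D1: 2-byte lead. pending=1, acc=0x11

Answer: 1 0x11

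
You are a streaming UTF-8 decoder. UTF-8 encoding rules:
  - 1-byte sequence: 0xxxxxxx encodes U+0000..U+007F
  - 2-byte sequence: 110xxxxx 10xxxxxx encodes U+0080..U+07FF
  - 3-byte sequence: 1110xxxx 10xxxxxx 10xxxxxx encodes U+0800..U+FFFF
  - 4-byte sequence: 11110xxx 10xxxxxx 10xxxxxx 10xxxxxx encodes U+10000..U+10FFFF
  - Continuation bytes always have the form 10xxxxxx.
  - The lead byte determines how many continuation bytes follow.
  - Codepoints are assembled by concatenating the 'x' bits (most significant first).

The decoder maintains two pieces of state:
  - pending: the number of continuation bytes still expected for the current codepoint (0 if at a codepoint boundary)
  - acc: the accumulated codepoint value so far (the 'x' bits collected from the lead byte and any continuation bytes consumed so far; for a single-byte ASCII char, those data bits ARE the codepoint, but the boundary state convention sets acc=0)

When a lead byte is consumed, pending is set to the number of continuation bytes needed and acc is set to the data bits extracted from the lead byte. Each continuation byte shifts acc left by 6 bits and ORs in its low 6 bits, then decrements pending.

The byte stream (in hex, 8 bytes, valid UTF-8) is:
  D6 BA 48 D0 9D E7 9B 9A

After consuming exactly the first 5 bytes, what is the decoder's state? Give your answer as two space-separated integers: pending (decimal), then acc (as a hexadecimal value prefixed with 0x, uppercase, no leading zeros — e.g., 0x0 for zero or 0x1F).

Byte[0]=D6: 2-byte lead. pending=1, acc=0x16
Byte[1]=BA: continuation. acc=(acc<<6)|0x3A=0x5BA, pending=0
Byte[2]=48: 1-byte. pending=0, acc=0x0
Byte[3]=D0: 2-byte lead. pending=1, acc=0x10
Byte[4]=9D: continuation. acc=(acc<<6)|0x1D=0x41D, pending=0

Answer: 0 0x41D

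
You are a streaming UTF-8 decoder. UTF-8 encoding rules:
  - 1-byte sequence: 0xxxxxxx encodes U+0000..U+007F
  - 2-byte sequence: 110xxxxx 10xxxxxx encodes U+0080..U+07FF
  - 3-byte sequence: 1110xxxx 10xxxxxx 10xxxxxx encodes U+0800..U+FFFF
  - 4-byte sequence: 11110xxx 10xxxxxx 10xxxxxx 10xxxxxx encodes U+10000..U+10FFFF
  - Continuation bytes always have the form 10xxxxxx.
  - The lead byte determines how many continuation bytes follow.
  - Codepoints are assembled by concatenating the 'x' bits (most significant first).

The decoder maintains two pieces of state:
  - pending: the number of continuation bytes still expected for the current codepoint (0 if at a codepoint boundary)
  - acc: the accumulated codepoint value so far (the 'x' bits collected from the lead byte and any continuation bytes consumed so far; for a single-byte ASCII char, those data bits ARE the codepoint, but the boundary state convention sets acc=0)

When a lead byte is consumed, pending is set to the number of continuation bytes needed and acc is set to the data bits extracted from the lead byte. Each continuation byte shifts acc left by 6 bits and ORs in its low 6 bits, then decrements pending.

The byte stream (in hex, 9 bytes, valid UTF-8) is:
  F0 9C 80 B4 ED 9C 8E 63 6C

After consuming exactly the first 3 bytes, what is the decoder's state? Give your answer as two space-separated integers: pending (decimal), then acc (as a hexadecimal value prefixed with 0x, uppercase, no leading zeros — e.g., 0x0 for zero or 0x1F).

Answer: 1 0x700

Derivation:
Byte[0]=F0: 4-byte lead. pending=3, acc=0x0
Byte[1]=9C: continuation. acc=(acc<<6)|0x1C=0x1C, pending=2
Byte[2]=80: continuation. acc=(acc<<6)|0x00=0x700, pending=1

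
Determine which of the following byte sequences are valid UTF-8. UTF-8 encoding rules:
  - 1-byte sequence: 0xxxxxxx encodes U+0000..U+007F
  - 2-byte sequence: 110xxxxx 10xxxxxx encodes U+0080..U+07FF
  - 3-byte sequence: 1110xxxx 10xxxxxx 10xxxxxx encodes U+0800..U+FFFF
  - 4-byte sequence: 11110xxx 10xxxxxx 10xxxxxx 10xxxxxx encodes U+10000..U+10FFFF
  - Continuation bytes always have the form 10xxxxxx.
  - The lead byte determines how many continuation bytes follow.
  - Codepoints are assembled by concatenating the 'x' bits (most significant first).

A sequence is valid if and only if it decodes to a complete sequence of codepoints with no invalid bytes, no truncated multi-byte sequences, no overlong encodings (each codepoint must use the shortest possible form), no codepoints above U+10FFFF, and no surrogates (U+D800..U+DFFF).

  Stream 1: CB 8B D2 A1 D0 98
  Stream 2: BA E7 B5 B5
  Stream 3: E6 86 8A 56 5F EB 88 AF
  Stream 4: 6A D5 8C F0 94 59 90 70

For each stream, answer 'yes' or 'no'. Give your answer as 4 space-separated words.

Stream 1: decodes cleanly. VALID
Stream 2: error at byte offset 0. INVALID
Stream 3: decodes cleanly. VALID
Stream 4: error at byte offset 5. INVALID

Answer: yes no yes no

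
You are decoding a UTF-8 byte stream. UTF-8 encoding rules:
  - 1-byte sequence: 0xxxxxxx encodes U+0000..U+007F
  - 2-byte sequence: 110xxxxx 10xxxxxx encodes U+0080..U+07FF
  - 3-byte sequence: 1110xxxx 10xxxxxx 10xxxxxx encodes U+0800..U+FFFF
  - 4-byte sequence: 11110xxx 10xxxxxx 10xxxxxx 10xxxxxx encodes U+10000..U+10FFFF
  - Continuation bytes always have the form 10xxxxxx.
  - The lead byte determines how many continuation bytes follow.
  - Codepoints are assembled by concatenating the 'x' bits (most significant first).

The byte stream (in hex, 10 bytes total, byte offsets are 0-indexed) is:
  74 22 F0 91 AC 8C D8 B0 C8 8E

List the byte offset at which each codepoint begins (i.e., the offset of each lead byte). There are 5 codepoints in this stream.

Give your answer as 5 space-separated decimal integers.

Answer: 0 1 2 6 8

Derivation:
Byte[0]=74: 1-byte ASCII. cp=U+0074
Byte[1]=22: 1-byte ASCII. cp=U+0022
Byte[2]=F0: 4-byte lead, need 3 cont bytes. acc=0x0
Byte[3]=91: continuation. acc=(acc<<6)|0x11=0x11
Byte[4]=AC: continuation. acc=(acc<<6)|0x2C=0x46C
Byte[5]=8C: continuation. acc=(acc<<6)|0x0C=0x11B0C
Completed: cp=U+11B0C (starts at byte 2)
Byte[6]=D8: 2-byte lead, need 1 cont bytes. acc=0x18
Byte[7]=B0: continuation. acc=(acc<<6)|0x30=0x630
Completed: cp=U+0630 (starts at byte 6)
Byte[8]=C8: 2-byte lead, need 1 cont bytes. acc=0x8
Byte[9]=8E: continuation. acc=(acc<<6)|0x0E=0x20E
Completed: cp=U+020E (starts at byte 8)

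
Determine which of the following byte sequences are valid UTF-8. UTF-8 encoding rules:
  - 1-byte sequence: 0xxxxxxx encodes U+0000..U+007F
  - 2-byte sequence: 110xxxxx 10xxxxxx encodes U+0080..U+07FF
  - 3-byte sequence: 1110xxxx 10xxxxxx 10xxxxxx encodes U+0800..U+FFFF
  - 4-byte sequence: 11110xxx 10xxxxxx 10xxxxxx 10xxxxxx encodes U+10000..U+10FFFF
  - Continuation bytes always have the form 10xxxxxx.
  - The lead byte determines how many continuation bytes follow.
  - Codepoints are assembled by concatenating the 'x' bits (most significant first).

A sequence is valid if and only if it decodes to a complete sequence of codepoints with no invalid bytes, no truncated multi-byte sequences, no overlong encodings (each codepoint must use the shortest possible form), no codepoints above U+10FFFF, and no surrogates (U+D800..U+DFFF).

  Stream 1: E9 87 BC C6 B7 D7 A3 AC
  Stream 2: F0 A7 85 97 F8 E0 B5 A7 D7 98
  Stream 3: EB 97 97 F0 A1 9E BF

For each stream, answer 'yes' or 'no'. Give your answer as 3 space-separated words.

Answer: no no yes

Derivation:
Stream 1: error at byte offset 7. INVALID
Stream 2: error at byte offset 4. INVALID
Stream 3: decodes cleanly. VALID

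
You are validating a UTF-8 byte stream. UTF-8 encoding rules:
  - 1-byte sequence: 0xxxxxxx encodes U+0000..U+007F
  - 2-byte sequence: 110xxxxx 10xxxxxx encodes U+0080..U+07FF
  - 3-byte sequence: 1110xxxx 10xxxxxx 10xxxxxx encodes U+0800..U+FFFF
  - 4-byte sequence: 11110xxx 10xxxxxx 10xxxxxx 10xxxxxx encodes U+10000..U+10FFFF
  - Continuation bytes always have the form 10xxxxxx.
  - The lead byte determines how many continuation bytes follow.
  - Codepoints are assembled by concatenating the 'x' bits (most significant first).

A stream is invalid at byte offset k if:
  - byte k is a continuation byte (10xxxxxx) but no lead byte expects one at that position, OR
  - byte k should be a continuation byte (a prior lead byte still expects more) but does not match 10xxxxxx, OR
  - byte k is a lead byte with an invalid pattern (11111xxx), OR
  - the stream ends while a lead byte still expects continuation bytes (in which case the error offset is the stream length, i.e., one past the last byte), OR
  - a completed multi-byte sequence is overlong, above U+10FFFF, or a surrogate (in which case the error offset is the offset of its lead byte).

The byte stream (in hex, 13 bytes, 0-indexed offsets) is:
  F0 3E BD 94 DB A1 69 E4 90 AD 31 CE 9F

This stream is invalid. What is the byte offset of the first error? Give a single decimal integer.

Answer: 1

Derivation:
Byte[0]=F0: 4-byte lead, need 3 cont bytes. acc=0x0
Byte[1]=3E: expected 10xxxxxx continuation. INVALID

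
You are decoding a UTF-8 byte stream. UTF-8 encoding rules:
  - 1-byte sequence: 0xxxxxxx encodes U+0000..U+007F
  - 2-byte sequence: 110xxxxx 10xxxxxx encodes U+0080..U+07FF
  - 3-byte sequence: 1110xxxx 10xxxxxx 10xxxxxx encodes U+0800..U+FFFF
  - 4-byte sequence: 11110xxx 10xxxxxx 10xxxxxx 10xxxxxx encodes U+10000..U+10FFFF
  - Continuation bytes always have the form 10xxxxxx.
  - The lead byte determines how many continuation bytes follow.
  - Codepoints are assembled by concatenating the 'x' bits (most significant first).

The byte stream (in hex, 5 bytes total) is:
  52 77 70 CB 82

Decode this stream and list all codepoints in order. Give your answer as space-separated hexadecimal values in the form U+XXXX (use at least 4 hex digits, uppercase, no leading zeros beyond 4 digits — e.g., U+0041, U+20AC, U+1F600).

Answer: U+0052 U+0077 U+0070 U+02C2

Derivation:
Byte[0]=52: 1-byte ASCII. cp=U+0052
Byte[1]=77: 1-byte ASCII. cp=U+0077
Byte[2]=70: 1-byte ASCII. cp=U+0070
Byte[3]=CB: 2-byte lead, need 1 cont bytes. acc=0xB
Byte[4]=82: continuation. acc=(acc<<6)|0x02=0x2C2
Completed: cp=U+02C2 (starts at byte 3)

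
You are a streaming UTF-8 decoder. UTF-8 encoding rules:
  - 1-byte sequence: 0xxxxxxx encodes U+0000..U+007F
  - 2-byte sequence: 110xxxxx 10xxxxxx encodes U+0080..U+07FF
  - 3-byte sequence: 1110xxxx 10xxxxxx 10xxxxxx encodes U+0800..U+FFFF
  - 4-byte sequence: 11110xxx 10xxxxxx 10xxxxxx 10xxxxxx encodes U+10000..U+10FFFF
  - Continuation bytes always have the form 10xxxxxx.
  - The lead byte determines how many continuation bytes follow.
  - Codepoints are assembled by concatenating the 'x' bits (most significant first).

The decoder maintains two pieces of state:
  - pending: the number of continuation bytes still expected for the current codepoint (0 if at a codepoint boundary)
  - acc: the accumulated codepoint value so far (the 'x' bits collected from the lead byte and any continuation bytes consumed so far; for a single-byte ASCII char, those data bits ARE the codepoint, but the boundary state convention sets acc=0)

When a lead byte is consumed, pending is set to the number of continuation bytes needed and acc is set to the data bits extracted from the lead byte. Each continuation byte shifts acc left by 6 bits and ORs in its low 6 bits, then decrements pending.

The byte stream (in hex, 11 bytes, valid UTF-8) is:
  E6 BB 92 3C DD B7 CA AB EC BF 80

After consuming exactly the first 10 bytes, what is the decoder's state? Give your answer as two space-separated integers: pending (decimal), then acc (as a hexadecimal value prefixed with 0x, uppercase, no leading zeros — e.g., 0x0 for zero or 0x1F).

Byte[0]=E6: 3-byte lead. pending=2, acc=0x6
Byte[1]=BB: continuation. acc=(acc<<6)|0x3B=0x1BB, pending=1
Byte[2]=92: continuation. acc=(acc<<6)|0x12=0x6ED2, pending=0
Byte[3]=3C: 1-byte. pending=0, acc=0x0
Byte[4]=DD: 2-byte lead. pending=1, acc=0x1D
Byte[5]=B7: continuation. acc=(acc<<6)|0x37=0x777, pending=0
Byte[6]=CA: 2-byte lead. pending=1, acc=0xA
Byte[7]=AB: continuation. acc=(acc<<6)|0x2B=0x2AB, pending=0
Byte[8]=EC: 3-byte lead. pending=2, acc=0xC
Byte[9]=BF: continuation. acc=(acc<<6)|0x3F=0x33F, pending=1

Answer: 1 0x33F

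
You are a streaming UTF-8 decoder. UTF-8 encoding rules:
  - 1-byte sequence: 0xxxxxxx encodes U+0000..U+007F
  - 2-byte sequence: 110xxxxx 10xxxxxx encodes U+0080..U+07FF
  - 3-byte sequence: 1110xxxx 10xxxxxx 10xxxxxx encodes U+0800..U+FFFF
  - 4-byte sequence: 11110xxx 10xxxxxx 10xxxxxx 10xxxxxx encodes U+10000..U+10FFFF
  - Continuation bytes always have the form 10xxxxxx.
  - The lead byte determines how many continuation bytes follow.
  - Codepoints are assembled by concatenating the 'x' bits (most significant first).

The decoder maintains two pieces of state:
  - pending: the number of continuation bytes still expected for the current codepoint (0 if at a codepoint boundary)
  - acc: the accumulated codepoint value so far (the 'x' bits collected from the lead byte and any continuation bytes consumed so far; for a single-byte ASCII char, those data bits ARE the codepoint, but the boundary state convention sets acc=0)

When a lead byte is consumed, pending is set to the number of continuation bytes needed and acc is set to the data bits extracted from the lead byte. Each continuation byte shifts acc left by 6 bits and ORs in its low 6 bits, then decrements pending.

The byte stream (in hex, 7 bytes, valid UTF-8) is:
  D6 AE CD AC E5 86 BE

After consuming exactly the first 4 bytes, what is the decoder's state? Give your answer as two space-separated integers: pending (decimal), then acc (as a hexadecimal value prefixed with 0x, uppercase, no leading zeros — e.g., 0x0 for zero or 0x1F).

Answer: 0 0x36C

Derivation:
Byte[0]=D6: 2-byte lead. pending=1, acc=0x16
Byte[1]=AE: continuation. acc=(acc<<6)|0x2E=0x5AE, pending=0
Byte[2]=CD: 2-byte lead. pending=1, acc=0xD
Byte[3]=AC: continuation. acc=(acc<<6)|0x2C=0x36C, pending=0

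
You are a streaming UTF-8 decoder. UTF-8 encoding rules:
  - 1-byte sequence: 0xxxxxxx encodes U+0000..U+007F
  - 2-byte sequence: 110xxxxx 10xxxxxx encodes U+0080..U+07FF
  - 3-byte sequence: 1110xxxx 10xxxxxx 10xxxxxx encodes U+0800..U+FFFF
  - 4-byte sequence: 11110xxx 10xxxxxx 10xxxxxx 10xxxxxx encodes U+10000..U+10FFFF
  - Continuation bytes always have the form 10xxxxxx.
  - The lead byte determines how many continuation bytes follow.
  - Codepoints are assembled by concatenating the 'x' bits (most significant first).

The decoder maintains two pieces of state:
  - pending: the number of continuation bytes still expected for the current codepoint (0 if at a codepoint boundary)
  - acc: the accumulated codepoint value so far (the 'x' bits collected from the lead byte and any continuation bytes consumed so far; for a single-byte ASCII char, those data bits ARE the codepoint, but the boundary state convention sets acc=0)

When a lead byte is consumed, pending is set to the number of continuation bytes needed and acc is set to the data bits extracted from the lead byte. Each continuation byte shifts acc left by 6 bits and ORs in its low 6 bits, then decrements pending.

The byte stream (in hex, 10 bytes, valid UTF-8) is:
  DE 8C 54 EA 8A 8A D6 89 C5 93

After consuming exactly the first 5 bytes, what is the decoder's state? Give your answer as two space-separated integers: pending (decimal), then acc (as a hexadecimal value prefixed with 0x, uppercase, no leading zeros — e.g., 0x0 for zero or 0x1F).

Answer: 1 0x28A

Derivation:
Byte[0]=DE: 2-byte lead. pending=1, acc=0x1E
Byte[1]=8C: continuation. acc=(acc<<6)|0x0C=0x78C, pending=0
Byte[2]=54: 1-byte. pending=0, acc=0x0
Byte[3]=EA: 3-byte lead. pending=2, acc=0xA
Byte[4]=8A: continuation. acc=(acc<<6)|0x0A=0x28A, pending=1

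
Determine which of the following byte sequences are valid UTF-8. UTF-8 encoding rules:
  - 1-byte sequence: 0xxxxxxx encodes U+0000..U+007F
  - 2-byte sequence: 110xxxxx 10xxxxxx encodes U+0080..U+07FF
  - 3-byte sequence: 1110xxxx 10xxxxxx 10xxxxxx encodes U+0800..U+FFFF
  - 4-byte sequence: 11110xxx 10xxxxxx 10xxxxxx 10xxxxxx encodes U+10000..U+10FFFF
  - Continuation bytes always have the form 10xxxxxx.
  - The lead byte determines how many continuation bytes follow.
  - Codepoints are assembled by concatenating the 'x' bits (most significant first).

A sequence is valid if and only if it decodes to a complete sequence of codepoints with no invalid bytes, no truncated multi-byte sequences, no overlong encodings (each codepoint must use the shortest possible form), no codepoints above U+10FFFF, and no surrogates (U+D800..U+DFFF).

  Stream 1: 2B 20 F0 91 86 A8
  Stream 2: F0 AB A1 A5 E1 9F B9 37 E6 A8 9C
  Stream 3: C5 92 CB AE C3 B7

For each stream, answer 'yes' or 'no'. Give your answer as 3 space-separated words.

Stream 1: decodes cleanly. VALID
Stream 2: decodes cleanly. VALID
Stream 3: decodes cleanly. VALID

Answer: yes yes yes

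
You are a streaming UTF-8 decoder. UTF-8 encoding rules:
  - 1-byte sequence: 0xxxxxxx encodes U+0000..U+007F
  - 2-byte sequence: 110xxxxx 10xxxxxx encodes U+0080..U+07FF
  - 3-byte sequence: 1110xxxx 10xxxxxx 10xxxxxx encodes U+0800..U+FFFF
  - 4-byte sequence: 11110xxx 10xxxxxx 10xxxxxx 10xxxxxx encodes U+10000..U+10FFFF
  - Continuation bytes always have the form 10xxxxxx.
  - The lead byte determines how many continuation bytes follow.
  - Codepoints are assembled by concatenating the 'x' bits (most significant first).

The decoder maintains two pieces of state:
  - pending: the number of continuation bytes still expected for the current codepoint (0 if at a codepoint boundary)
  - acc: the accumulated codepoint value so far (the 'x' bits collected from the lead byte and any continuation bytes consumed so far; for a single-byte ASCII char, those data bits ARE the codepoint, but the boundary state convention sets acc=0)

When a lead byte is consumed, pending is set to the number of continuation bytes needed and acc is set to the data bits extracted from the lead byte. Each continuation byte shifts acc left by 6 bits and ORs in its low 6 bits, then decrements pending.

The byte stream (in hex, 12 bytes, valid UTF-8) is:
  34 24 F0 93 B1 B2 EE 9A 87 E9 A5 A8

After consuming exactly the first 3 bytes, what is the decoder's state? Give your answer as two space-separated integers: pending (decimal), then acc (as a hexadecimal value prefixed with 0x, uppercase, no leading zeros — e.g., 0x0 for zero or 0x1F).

Answer: 3 0x0

Derivation:
Byte[0]=34: 1-byte. pending=0, acc=0x0
Byte[1]=24: 1-byte. pending=0, acc=0x0
Byte[2]=F0: 4-byte lead. pending=3, acc=0x0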